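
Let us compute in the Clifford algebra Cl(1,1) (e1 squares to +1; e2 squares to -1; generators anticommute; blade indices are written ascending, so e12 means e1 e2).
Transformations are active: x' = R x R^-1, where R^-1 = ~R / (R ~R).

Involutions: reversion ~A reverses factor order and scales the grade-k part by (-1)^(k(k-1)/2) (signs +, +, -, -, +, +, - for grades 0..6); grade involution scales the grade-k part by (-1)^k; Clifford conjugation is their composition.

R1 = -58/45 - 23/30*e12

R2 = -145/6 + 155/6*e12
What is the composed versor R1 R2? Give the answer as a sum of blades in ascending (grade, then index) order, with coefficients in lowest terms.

Distribute over the terms of R1 (each basis-blade product reordered to ascending indices, repeated generators contracted through their squares):
(-58/45) R2 = 841/27 - 899/27*e12
(-23/30*e12) R2 = -713/36 + 667/36*e12
Summing the partial products and collecting blades:
Answer: 1225/108 - 1595/108*e12


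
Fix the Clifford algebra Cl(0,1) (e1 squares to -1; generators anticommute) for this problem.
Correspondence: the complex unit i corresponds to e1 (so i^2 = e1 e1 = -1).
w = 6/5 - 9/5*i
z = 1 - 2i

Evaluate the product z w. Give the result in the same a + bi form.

In blades: z = 1 - 2*e1, w = 6/5 - 9/5*e1.
Distribute z over w term by term (generator squares from the signature, products reordered to ascending indices): (1)*w = 6/5 - 9/5*e1; (-2*e1)*w = -18/5 - 12/5*e1.
Sum: -12/5 - 21/5*e1; translating back through the correspondence:
Answer: -12/5 - 21/5*i


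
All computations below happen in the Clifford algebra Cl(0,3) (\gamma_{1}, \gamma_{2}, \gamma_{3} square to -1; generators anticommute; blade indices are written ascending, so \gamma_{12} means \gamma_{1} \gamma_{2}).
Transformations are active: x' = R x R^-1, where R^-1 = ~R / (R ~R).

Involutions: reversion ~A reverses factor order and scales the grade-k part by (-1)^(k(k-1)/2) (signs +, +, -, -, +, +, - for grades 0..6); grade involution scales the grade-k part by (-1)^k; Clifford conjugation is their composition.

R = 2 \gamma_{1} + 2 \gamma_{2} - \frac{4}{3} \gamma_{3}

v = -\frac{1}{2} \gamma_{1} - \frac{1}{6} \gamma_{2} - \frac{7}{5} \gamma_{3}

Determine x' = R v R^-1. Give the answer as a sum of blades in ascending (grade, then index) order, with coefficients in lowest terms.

~R = 2 \gamma_{1} + 2 \gamma_{2} - \frac{4}{3} \gamma_{3}, and R ~R = -\frac{88}{9}, so R^-1 = ~R / (-\frac{88}{9}).
R v = -\frac{8}{15} + \frac{2}{3} \gamma_{12} - \frac{52}{15} \gamma_{13} - \frac{136}{45} \gamma_{23}
Answer: \frac{79}{110} \gamma_{1} + \frac{127}{330} \gamma_{2} + \frac{69}{55} \gamma_{3}


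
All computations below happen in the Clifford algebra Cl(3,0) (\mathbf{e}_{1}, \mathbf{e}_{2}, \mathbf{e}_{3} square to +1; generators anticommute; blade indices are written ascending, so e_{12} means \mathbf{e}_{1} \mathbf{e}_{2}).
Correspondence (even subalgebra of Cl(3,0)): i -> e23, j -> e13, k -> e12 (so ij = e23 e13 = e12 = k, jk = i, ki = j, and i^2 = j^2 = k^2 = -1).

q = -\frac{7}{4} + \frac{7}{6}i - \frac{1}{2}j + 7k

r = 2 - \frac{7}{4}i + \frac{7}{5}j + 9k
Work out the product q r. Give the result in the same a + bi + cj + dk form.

In blades: q = -\frac{7}{4} + 7 e_{12} - \frac{1}{2} e_{13} + \frac{7}{6} e_{23}, r = 2 + 9 e_{12} + \frac{7}{5} e_{13} - \frac{7}{4} e_{23}.
Distribute q over r term by term (generator squares from the signature, products reordered to ascending indices): (-\frac{7}{4})*r = -\frac{7}{2} - \frac{63}{4} e_{12} - \frac{49}{20} e_{13} + \frac{49}{16} e_{23}; (7 e_{12})*r = -63 + 14 e_{12} - \frac{49}{4} e_{13} - \frac{49}{5} e_{23}; (-\frac{1}{2} e_{13})*r = \frac{7}{10} - \frac{7}{8} e_{12} - e_{13} - \frac{9}{2} e_{23}; (\frac{7}{6} e_{23})*r = \frac{49}{24} + \frac{49}{30} e_{12} - \frac{21}{2} e_{13} + \frac{7}{3} e_{23}.
Sum: -\frac{7651}{120} - \frac{119}{120} e_{12} - \frac{131}{5} e_{13} - \frac{2137}{240} e_{23}; translating back through the correspondence:
Answer: -\frac{7651}{120} - \frac{2137}{240}i - \frac{131}{5}j - \frac{119}{120}k


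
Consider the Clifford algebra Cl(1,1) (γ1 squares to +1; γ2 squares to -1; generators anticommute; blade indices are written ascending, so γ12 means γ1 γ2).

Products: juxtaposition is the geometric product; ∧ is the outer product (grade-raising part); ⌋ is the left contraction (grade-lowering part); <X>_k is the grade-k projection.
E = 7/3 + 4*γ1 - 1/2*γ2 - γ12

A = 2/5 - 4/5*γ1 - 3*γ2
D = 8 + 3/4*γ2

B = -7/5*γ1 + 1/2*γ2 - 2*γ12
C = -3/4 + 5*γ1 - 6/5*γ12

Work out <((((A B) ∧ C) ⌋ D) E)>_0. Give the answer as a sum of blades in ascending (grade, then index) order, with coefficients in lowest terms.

step 1: 131/50 + 136/25*γ1 + 9/5*γ2 - 27/5*γ12
step 2: -393/200 + 451/50*γ1 - 27/20*γ2 - 4047/500*γ12
step 3: -5883/400 - 1179/800*γ2
step 4: -56087/1600 - 9177/160*γ1 + 783/200*γ2 + 8241/400*γ12
step 5: -56087/1600
Answer: -56087/1600


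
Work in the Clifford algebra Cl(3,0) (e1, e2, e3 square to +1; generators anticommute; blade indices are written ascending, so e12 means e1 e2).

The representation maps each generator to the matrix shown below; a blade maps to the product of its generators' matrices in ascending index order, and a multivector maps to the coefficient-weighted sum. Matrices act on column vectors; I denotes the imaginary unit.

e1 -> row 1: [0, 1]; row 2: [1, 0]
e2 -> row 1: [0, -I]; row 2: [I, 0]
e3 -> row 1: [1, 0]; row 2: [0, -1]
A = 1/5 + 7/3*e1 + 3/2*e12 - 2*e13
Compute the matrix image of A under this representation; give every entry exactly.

Bivector images (products of the table entries): rho(e12) = rho(e1)rho(e2) = row 1: [I, 0]; row 2: [0, -I]; rho(e13) = rho(e1)rho(e3) = row 1: [0, -1]; row 2: [1, 0].
M = (1/5)*1 + (7/3)*rho(e1) + (3/2)*rho(e12) + (-2)*rho(e13), summed entrywise (1 is the identity matrix):
Answer: row 1: [1/5 + 3*I/2, 13/3]; row 2: [1/3, 1/5 - 3*I/2]


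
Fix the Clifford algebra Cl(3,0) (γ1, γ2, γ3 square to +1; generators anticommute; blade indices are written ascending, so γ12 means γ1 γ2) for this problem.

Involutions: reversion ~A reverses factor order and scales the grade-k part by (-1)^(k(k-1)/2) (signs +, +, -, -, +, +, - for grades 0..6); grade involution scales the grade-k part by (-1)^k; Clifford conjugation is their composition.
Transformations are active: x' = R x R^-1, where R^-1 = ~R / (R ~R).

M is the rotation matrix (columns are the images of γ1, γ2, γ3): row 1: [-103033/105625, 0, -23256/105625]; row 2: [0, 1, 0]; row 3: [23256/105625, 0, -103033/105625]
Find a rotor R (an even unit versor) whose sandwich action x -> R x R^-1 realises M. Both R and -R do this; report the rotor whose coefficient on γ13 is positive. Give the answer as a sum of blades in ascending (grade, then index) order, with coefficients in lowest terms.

Method: write R = a + b12*γ12 + b13*γ13 + b23*γ23 with a^2 + b12^2 + b13^2 + b23^2 = 1 (so R^-1 = ~R). Expanding the columns R e_j ~R gives tr M = 4a^2 - 1 and, from the antisymmetric part, M21 - M12 = -4a*b12, M13 - M31 = 4a*b13, M32 - M23 = -4a*b23.
Here tr M = -100441/105625, so a^2 = (1 + tr M)/4 = 1296/105625 and a = ±36/325. Taking a = 36/325: M21 - M12 = 0, M13 - M31 = -46512/105625, M32 - M23 = 0, giving b12 = 0, b13 = -323/325, b23 = 0, i.e. R = 36/325 - 323/325*γ13.
Its γ13 coefficient is negative, so report the other preimage -R.
Answer: -36/325 + 323/325*γ13. Recall the cover is two-to-one: with M of trace -100441/105625, both preimages act alike, and the stated γ13 sign chooses the sheet.


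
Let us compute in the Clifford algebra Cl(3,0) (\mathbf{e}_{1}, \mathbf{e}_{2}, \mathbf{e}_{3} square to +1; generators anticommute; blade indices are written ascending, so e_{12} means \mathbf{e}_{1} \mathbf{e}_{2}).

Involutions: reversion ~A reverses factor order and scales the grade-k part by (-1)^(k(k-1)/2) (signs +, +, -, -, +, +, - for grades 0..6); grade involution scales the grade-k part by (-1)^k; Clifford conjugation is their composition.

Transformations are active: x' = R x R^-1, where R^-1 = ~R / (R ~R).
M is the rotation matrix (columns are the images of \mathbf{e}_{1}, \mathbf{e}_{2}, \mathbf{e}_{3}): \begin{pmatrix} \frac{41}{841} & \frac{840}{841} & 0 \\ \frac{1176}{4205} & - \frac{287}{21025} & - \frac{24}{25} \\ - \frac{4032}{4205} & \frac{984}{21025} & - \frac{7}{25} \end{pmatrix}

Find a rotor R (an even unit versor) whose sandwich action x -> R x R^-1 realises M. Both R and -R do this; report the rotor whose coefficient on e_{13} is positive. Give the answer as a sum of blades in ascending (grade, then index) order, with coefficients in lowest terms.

Method: write R = a + b12*e_{12} + b13*e_{13} + b23*e_{23} with a^2 + b12^2 + b13^2 + b23^2 = 1 (so R^-1 = ~R). Expanding the columns R e_j ~R gives tr M = 4a^2 - 1 and, from the antisymmetric part, M21 - M12 = -4a*b12, M13 - M31 = 4a*b13, M32 - M23 = -4a*b23.
Here tr M = -\frac{5149}{21025}, so a^2 = (1 + tr M)/4 = \frac{3969}{21025} and a = ±\frac{63}{145}. Taking a = \frac{63}{145}: M21 - M12 = -\frac{3024}{4205}, M13 - M31 = \frac{4032}{4205}, M32 - M23 = \frac{21168}{21025}, giving b12 = \frac{12}{29}, b13 = \frac{16}{29}, b23 = -\frac{84}{145}, i.e. R = \frac{63}{145} + \frac{12}{29} e_{12} + \frac{16}{29} e_{13} - \frac{84}{145} e_{23}.
Its e_{13} coefficient is already positive.
Answer: \frac{63}{145} + \frac{12}{29} e_{12} + \frac{16}{29} e_{13} - \frac{84}{145} e_{23}. Note: both R and -R realise this M (trace -\frac{5149}{21025}); the covering map identifies them, and the e_{13}-coefficient sign is the tie-breaker.


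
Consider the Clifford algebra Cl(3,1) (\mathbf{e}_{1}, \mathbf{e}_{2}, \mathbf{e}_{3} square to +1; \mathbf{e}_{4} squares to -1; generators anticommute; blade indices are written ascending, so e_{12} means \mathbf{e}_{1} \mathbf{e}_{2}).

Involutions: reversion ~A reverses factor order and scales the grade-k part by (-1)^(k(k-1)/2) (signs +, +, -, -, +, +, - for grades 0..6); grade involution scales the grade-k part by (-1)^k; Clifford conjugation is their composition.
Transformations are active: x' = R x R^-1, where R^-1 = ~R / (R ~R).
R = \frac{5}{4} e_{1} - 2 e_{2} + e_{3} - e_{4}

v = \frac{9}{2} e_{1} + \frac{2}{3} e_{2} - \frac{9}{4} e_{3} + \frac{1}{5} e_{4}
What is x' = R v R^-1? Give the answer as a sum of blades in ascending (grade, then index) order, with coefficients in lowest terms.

~R = \frac{5}{4} e_{1} - 2 e_{2} + e_{3} - e_{4}, and R ~R = \frac{89}{16}, so R^-1 = ~R / (\frac{89}{16}).
R v = \frac{269}{120} + \frac{59}{6} e_{12} - \frac{117}{16} e_{13} + \frac{19}{4} e_{14} + \frac{23}{6} e_{23} + \frac{4}{15} e_{24} - \frac{41}{20} e_{34}
Answer: -\frac{1865}{534} e_{1} - \frac{1014}{445} e_{2} + \frac{16319}{5340} e_{3} - \frac{1343}{1335} e_{4}


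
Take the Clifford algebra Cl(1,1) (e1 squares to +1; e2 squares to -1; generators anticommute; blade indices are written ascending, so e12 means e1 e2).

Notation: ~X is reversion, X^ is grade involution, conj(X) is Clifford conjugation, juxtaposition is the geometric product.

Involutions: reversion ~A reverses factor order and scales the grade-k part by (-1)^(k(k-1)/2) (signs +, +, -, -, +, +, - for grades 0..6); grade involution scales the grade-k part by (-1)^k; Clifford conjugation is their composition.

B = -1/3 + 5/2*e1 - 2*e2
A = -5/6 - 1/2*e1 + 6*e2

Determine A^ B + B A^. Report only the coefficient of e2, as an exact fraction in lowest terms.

first term: -377/36 - 9/4*e1 + 11/3*e2 + 14*e12
second term: -377/36 - 9/4*e1 + 11/3*e2 - 14*e12
Answer: 22/3


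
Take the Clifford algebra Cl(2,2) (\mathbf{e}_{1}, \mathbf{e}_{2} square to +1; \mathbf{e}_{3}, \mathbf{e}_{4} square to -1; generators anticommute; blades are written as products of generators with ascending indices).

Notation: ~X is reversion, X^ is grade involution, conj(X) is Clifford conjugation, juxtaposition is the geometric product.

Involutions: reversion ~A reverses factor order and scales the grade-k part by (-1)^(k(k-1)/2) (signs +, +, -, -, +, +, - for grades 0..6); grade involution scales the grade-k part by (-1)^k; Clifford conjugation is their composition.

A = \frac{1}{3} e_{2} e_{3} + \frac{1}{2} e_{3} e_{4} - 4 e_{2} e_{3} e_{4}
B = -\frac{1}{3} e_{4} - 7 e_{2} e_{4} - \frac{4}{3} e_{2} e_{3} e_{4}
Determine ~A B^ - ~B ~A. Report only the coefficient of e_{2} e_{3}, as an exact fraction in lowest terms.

first term: -\frac{16}{3} + \frac{2}{3} e_{2} + \frac{169}{6} e_{3} - \frac{4}{9} e_{4} - \frac{29}{6} e_{2} e_{3} - \frac{7}{3} e_{3} e_{4} - \frac{1}{9} e_{2} e_{3} e_{4}
second term: -\frac{16}{3} + \frac{2}{3} e_{2} - \frac{167}{6} e_{3} - \frac{4}{9} e_{4} - \frac{13}{6} e_{2} e_{3} - \frac{7}{3} e_{3} e_{4} + \frac{1}{9} e_{2} e_{3} e_{4}
Answer: -\frac{8}{3}


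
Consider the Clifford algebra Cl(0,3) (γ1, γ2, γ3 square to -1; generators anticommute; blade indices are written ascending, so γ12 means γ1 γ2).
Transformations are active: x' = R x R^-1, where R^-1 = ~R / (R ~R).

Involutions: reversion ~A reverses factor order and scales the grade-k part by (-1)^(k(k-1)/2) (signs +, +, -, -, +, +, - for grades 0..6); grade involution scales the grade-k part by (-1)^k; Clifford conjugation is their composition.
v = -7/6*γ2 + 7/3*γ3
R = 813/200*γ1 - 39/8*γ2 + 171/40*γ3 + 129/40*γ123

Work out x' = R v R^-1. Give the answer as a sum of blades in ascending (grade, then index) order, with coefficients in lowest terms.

~R = 813/200*γ1 - 39/8*γ2 + 171/40*γ3 - 129/40*γ123, and R ~R = -689661/10000, so R^-1 = ~R / (-689661/10000).
R v = -1253/80 - 4907/400*γ12 + 2289/400*γ13 - 511/80*γ23
Answer: 80255/32841*γ1 - 16828/32841*γ2 + 49637/65682*γ3


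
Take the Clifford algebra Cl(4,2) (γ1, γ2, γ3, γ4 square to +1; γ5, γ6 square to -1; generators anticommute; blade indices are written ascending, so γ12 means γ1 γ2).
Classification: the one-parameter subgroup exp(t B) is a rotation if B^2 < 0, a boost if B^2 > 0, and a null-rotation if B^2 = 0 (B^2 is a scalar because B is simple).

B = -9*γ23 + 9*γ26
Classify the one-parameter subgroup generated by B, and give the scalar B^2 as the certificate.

B^2 term by term: the squares give (-9)^2*(γ23)^2 + (9)^2*(γ26)^2 = 81*(-1) + 81*(+1) = 0 (each basis 2-blade squares to minus the product of its generators' squares); cross terms between blades sharing an index anticommute and cancel. So B^2 = 0.
Answer: null-rotation, certificate B^2 = 0. Check the certificate: B^2 = 0, and that sign is decisive whatever form B takes.


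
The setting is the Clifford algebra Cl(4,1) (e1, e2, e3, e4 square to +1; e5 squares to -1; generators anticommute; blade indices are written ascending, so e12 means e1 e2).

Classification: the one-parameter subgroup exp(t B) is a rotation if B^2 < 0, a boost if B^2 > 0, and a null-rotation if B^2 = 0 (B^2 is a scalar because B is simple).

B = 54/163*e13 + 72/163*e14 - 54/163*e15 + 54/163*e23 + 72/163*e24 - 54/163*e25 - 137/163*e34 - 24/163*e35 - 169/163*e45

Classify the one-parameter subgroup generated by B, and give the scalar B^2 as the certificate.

B^2 term by term: the squares give (54/163)^2*(e13)^2 + (72/163)^2*(e14)^2 + (-54/163)^2*(e15)^2 + (54/163)^2*(e23)^2 + (72/163)^2*(e24)^2 + (-54/163)^2*(e25)^2 + (-137/163)^2*(e34)^2 + (-24/163)^2*(e35)^2 + (-169/163)^2*(e45)^2 = 2916/26569*(-1) + 5184/26569*(-1) + 2916/26569*(+1) + 2916/26569*(-1) + 5184/26569*(-1) + 2916/26569*(+1) + 18769/26569*(-1) + 576/26569*(+1) + 28561/26569*(+1) = 0 (each basis 2-blade squares to minus the product of its generators' squares); cross terms between blades sharing an index anticommute and cancel; the commuting (index-disjoint) pairs give grade-4 terms 2*c*c'*(blade product), which cancel blade by blade — e1234: -7776/26569 + 7776/26569 = 0; e1235: 5832/26569 - 5832/26569 = 0; e1245: 7776/26569 - 7776/26569 = 0; e1345: -18252/26569 + 3456/26569 + 14796/26569 = 0; e2345: -18252/26569 + 3456/26569 + 14796/26569 = 0 — confirming B is simple. So B^2 = 0.
Answer: null-rotation, certificate B^2 = 0. One invariant decides it: the square 0 survives every conjugation, and its sign is exactly the classification.


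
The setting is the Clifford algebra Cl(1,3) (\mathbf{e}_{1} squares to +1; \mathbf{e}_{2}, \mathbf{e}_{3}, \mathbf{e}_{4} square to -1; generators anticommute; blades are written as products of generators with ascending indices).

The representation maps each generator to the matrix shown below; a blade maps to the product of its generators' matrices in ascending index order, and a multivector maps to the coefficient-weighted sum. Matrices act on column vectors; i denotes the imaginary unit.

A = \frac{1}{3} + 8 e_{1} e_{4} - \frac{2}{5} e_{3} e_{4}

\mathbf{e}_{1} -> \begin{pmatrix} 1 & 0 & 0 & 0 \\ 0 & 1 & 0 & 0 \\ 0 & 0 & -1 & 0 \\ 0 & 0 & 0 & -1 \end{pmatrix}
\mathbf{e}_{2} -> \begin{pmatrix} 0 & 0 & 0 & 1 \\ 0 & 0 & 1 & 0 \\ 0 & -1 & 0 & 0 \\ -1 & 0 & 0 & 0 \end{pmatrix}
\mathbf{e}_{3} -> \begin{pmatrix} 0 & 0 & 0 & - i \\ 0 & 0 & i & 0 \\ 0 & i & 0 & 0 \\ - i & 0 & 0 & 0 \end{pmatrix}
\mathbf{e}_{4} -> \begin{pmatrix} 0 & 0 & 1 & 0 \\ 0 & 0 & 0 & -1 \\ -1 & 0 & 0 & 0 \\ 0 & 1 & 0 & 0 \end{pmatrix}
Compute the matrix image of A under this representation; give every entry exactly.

Bivector images (products of the table entries): rho(e_{1} e_{4}) = rho(\mathbf{e}_{1})rho(\mathbf{e}_{4}) = \begin{pmatrix} 0 & 0 & 1 & 0 \\ 0 & 0 & 0 & -1 \\ 1 & 0 & 0 & 0 \\ 0 & -1 & 0 & 0 \end{pmatrix}; rho(e_{3} e_{4}) = rho(\mathbf{e}_{3})rho(\mathbf{e}_{4}) = \begin{pmatrix} 0 & - i & 0 & 0 \\ - i & 0 & 0 & 0 \\ 0 & 0 & 0 & - i \\ 0 & 0 & - i & 0 \end{pmatrix}.
M = (\frac{1}{3})*1 + (8)*rho(e_{1} e_{4}) + (-\frac{2}{5})*rho(e_{3} e_{4}), summed entrywise (1 is the identity matrix):
Answer: \begin{pmatrix} \frac{1}{3} & \frac{2 i}{5} & 8 & 0 \\ \frac{2 i}{5} & \frac{1}{3} & 0 & -8 \\ 8 & 0 & \frac{1}{3} & \frac{2 i}{5} \\ 0 & -8 & \frac{2 i}{5} & \frac{1}{3} \end{pmatrix}


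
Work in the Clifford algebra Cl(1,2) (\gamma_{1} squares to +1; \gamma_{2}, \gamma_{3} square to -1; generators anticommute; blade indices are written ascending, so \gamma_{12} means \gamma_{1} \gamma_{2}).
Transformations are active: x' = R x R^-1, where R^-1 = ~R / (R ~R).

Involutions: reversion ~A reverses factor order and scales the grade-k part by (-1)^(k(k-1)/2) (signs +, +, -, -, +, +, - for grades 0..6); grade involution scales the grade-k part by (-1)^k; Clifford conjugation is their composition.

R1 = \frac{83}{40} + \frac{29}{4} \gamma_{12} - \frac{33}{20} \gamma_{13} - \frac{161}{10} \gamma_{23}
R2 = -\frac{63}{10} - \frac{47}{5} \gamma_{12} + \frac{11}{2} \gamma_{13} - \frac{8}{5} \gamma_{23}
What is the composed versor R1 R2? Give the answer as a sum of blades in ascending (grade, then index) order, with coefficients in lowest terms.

Distribute over the terms of R1 (each basis-blade product reordered to ascending indices, repeated generators contracted through their squares):
(\frac{83}{40}) R2 = -\frac{5229}{400} - \frac{3901}{200} \gamma_{12} + \frac{913}{80} \gamma_{13} - \frac{83}{25} \gamma_{23}
(\frac{29}{4} \gamma_{12}) R2 = -\frac{1363}{20} - \frac{1827}{40} \gamma_{12} + \frac{58}{5} \gamma_{13} - \frac{319}{8} \gamma_{23}
(-\frac{33}{20} \gamma_{13}) R2 = -\frac{363}{40} + \frac{66}{25} \gamma_{12} + \frac{2079}{200} \gamma_{13} + \frac{1551}{100} \gamma_{23}
(-\frac{161}{10} \gamma_{23}) R2 = -\frac{644}{25} + \frac{1771}{20} \gamma_{12} + \frac{7567}{50} \gamma_{13} + \frac{10143}{100} \gamma_{23}
Summing the partial products and collecting blades:
Answer: -\frac{46423}{400} + \frac{2601}{100} \gamma_{12} + \frac{73899}{400} \gamma_{13} + \frac{14749}{200} \gamma_{23}


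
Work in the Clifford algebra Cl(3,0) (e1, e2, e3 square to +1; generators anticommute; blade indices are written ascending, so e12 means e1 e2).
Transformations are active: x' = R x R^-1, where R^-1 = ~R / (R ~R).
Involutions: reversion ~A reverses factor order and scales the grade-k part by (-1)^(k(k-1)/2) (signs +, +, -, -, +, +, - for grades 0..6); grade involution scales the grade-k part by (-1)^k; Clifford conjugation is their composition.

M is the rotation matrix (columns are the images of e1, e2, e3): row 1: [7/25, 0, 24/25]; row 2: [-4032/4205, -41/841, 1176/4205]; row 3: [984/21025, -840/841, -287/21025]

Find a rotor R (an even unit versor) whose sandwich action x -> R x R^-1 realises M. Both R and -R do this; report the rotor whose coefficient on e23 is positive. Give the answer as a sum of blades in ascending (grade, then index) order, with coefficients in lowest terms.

Method: write R = a + b12*e12 + b13*e13 + b23*e23 with a^2 + b12^2 + b13^2 + b23^2 = 1 (so R^-1 = ~R). Expanding the columns R e_j ~R gives tr M = 4a^2 - 1 and, from the antisymmetric part, M21 - M12 = -4a*b12, M13 - M31 = 4a*b13, M32 - M23 = -4a*b23.
Here tr M = 183/841, so a^2 = (1 + tr M)/4 = 256/841 and a = ±16/29. Taking a = 16/29: M21 - M12 = -4032/4205, M13 - M31 = 768/841, M32 - M23 = -5376/4205, giving b12 = 63/145, b13 = 12/29, b23 = 84/145, i.e. R = 16/29 + 63/145*e12 + 12/29*e13 + 84/145*e23.
Its e23 coefficient is already positive.
Answer: 16/29 + 63/145*e12 + 12/29*e13 + 84/145*e23. Key observation: the double cover Spin(3) -> SO(3) sends R and -R to the same matrix (trace 183/841 here), so the stated sign of the e23 coefficient is what selects one sheet.


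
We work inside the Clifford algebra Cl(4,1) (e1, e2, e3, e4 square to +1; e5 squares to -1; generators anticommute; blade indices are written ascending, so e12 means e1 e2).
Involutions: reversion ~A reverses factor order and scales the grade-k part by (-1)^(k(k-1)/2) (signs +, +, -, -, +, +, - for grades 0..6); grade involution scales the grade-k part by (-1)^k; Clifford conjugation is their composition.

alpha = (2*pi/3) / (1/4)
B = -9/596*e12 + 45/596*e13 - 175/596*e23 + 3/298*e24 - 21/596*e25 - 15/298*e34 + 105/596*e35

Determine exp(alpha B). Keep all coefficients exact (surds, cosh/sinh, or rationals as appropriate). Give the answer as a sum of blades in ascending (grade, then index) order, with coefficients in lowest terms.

B^2 term by term: the squares give (-9/596)^2*(e12)^2 + (45/596)^2*(e13)^2 + (-175/596)^2*(e23)^2 + (3/298)^2*(e24)^2 + (-21/596)^2*(e25)^2 + (-15/298)^2*(e34)^2 + (105/596)^2*(e35)^2 = 81/355216*(-1) + 2025/355216*(-1) + 30625/355216*(-1) + 9/88804*(-1) + 441/355216*(+1) + 225/88804*(-1) + 11025/355216*(+1) = -1/16 (each basis 2-blade squares to minus the product of its generators' squares); cross terms between blades sharing an index anticommute and cancel; the commuting (index-disjoint) pairs give grade-4 terms 2*c*c'*(blade product), which cancel blade by blade — e1234: 135/88804 - 135/88804 = 0; e1235: -945/177608 + 945/177608 = 0; e2345: -315/88804 + 315/88804 = 0 — confirming B is simple. So B^2 = -1/16.
B^2 = -1/16 — B^2 < 0, so the exponential closes trigonometrically: l = 1/4, alpha*l = 2*pi/3, so exp(alpha B) = cos(2*pi/3) + (sin(2*pi/3)/(1/4))*B = -1/2 + (2*sqrt(3))*B.
Answer: -1/2 - 9*sqrt(3)/298*e12 + 45*sqrt(3)/298*e13 - 175*sqrt(3)/298*e23 + 3*sqrt(3)/149*e24 - 21*sqrt(3)/298*e25 - 15*sqrt(3)/149*e34 + 105*sqrt(3)/298*e35


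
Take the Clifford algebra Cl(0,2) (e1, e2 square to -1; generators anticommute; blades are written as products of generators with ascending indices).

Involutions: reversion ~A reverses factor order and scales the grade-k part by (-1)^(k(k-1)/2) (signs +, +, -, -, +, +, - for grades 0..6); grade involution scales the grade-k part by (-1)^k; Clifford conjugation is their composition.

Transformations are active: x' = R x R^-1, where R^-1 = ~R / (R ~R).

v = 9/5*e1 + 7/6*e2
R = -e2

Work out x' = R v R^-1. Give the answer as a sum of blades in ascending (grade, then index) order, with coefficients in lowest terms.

~R = -e2, and R ~R = -1, so R^-1 = ~R / (-1).
R v = 7/6 + 9/5*e1 e2
Answer: -9/5*e1 + 7/6*e2


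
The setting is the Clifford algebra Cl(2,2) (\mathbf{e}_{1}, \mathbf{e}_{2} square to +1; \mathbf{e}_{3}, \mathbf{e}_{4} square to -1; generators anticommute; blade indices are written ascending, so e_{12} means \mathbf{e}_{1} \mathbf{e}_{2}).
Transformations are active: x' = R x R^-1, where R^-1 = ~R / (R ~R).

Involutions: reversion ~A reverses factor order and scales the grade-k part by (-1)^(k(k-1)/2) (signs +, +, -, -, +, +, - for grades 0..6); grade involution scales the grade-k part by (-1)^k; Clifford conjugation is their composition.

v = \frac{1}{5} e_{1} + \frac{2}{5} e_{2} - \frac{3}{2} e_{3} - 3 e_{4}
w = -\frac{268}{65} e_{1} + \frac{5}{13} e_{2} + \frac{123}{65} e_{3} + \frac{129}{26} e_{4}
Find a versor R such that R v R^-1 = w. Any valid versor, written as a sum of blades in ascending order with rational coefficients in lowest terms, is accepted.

A norm check does it: q(v) = q(w) = -\frac{221}{20}, hence R = v + w = -\frac{51}{13} e_{1} + \frac{51}{65} e_{2} + \frac{51}{130} e_{3} + \frac{51}{26} e_{4} realises the map — parallel part kept, (v - w)/2 negated, v carried to w.
Answer: -\frac{51}{13} e_{1} + \frac{51}{65} e_{2} + \frac{51}{130} e_{3} + \frac{51}{26} e_{4}


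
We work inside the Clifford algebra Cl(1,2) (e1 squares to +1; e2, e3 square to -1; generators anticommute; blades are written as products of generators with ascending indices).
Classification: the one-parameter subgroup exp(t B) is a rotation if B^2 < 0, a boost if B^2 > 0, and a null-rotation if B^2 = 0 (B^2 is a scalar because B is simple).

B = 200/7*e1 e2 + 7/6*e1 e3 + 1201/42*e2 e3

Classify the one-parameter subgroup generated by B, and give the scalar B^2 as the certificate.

B^2 term by term: the squares give (200/7)^2*(e1 e2)^2 + (7/6)^2*(e1 e3)^2 + (1201/42)^2*(e2 e3)^2 = 40000/49*(+1) + 49/36*(+1) + 1442401/1764*(-1) = 0 (each basis 2-blade squares to minus the product of its generators' squares); cross terms between blades sharing an index anticommute and cancel. So B^2 = 0.
Answer: null-rotation, certificate B^2 = 0. The class reads off the invariant scalar 0 directly.


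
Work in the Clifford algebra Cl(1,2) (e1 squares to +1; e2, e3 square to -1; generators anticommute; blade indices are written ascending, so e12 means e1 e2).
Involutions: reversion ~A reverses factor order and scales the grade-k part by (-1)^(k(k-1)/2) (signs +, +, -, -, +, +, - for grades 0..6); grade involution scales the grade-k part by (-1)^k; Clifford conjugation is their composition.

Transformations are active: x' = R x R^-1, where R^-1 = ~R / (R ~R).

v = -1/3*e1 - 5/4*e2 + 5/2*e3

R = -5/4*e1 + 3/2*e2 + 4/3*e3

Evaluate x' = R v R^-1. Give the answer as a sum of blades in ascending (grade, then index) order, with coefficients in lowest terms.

~R = -5/4*e1 + 3/2*e2 + 4/3*e3, and R ~R = -355/144, so R^-1 = ~R / (-355/144).
R v = -25/24 + 33/16*e12 - 193/72*e13 + 65/12*e23
Answer: -154/213*e1 + 715/284*e2 - 195/142*e3


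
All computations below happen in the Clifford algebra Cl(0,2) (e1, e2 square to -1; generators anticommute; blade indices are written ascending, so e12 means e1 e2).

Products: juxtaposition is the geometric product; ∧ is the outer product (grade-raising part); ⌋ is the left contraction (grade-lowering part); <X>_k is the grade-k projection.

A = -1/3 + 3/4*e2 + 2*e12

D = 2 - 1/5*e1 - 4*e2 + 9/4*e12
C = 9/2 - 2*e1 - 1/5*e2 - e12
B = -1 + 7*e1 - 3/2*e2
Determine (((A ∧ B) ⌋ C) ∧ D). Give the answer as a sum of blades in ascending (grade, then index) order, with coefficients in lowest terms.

step 1: 1/3 - 7/3*e1 - 1/4*e2 - 29/4*e12
step 2: -157/15 - 5/12*e1 - 12/5*e2 - 1/3*e12
step 3: -314/15 + 63/50*e1 + 556/15*e2 - 2303/100*e12
Answer: -314/15 + 63/50*e1 + 556/15*e2 - 2303/100*e12


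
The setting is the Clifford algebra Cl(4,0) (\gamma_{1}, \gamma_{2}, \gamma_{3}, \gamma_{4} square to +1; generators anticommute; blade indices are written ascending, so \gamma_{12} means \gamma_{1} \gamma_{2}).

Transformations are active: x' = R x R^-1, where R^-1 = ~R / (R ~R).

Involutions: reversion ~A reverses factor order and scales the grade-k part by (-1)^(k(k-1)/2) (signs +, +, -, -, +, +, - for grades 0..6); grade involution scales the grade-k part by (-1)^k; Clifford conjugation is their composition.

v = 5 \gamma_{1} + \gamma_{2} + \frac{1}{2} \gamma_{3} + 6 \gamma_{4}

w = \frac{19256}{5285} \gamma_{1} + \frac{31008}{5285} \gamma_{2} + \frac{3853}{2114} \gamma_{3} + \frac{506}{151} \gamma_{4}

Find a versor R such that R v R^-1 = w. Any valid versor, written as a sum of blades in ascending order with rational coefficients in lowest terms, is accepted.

Why this works: both vectors square to \frac{249}{4}, so q(v) = q(w) and R = v + w = \frac{45681}{5285} \gamma_{1} + \frac{36293}{5285} \gamma_{2} + \frac{2455}{1057} \gamma_{3} + \frac{1412}{151} \gamma_{4} carries v to w — its own direction survives, the complement (v - w)/2 flips.
Answer: \frac{45681}{5285} \gamma_{1} + \frac{36293}{5285} \gamma_{2} + \frac{2455}{1057} \gamma_{3} + \frac{1412}{151} \gamma_{4}


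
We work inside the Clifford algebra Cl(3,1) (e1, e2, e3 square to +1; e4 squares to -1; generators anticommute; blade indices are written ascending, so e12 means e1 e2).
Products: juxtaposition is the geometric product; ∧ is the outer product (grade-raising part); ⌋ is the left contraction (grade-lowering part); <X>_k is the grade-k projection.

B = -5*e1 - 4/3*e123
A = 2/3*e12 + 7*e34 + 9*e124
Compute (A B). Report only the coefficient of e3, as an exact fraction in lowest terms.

step 1: 10/3*e2 + 8/9*e3 - 45*e24 - 12*e34 + 28/3*e124 - 35*e134
Answer: 8/9


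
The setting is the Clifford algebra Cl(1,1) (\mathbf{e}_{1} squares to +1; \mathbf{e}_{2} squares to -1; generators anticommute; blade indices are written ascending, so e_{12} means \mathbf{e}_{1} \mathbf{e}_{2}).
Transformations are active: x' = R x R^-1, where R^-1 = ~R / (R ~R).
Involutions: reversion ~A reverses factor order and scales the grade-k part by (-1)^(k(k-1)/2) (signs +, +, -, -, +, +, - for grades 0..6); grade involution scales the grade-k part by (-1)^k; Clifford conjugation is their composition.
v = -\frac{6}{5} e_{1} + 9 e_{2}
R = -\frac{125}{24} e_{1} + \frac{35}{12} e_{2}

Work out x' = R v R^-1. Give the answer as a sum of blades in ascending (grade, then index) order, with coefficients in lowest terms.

~R = -\frac{125}{24} e_{1} + \frac{35}{12} e_{2}, and R ~R = \frac{3575}{192}, so R^-1 = ~R / (\frac{3575}{192}).
R v = -20 - \frac{347}{8} e_{12}
Answer: \frac{8858}{715} e_{1} - \frac{2183}{143} e_{2}


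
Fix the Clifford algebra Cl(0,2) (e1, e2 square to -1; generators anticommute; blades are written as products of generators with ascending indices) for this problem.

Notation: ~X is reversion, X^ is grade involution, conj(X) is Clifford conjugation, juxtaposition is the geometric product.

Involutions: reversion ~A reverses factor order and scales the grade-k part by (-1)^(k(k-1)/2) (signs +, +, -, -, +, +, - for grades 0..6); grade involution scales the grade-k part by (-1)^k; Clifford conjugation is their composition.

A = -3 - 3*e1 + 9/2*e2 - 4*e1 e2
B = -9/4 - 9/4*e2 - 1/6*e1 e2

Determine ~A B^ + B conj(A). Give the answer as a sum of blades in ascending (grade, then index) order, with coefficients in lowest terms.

first term: -65/24 - 3*e1 - 139/8*e2 - 61/4*e1 e2
second term: -65/24 - 33/2*e1 + 131/8*e2 - 7/4*e1 e2
Answer: -65/12 - 39/2*e1 - e2 - 17*e1 e2


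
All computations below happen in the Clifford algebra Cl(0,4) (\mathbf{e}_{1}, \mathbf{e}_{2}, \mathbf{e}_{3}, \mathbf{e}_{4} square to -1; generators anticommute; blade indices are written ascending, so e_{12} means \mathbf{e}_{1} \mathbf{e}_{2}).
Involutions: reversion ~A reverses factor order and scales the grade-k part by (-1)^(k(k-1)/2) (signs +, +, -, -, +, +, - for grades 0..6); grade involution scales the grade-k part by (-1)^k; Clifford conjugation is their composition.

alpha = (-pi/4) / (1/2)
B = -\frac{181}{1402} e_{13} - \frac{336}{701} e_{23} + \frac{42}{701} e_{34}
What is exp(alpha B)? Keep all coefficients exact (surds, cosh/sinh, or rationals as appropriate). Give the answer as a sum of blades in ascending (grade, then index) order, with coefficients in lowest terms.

B^2 term by term: the squares give (-\frac{181}{1402})^2*(e_{13})^2 + (-\frac{336}{701})^2*(e_{23})^2 + (\frac{42}{701})^2*(e_{34})^2 = \frac{32761}{1965604}*(-1) + \frac{112896}{491401}*(-1) + \frac{1764}{491401}*(-1) = -\frac{1}{4} (each basis 2-blade squares to minus the product of its generators' squares); cross terms between blades sharing an index anticommute and cancel. So B^2 = -\frac{1}{4}.
B^2 = -\frac{1}{4} — circular case — the even/odd split gives cos and sin: l = \frac{1}{2}, alpha*l = - \frac{\pi}{4}, so exp(alpha B) = cos(- \frac{\pi}{4}) + (sin(- \frac{\pi}{4})/(\frac{1}{2}))*B = \frac{\sqrt{2}}{2} + (- \sqrt{2})*B.
Answer: \frac{\sqrt{2}}{2} + \frac{181 \sqrt{2}}{1402} e_{13} + \frac{336 \sqrt{2}}{701} e_{23} - \frac{42 \sqrt{2}}{701} e_{34}


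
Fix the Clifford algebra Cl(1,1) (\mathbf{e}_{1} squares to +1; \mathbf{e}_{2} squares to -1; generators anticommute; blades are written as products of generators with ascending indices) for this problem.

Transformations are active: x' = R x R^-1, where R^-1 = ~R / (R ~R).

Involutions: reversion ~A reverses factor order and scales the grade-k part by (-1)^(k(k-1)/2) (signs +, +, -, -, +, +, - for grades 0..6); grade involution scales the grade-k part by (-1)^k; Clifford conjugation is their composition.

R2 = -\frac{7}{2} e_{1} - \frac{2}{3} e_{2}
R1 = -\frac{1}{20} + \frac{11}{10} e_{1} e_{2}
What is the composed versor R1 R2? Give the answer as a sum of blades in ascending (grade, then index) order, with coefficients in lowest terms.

Distribute over the terms of R1 (each basis-blade product reordered to ascending indices, repeated generators contracted through their squares):
(-\frac{1}{20}) R2 = \frac{7}{40} e_{1} + \frac{1}{30} e_{2}
(\frac{11}{10} e_{1} e_{2}) R2 = \frac{11}{15} e_{1} + \frac{77}{20} e_{2}
Summing the partial products and collecting blades:
Answer: \frac{109}{120} e_{1} + \frac{233}{60} e_{2}


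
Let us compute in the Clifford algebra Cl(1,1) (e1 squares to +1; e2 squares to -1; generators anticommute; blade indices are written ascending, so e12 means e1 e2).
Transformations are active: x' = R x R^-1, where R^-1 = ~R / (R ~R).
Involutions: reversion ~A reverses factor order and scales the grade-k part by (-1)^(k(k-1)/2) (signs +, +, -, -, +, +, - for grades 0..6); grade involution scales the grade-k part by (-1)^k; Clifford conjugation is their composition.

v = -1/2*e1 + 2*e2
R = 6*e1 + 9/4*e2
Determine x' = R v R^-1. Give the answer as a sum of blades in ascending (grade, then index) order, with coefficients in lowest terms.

~R = 6*e1 + 9/4*e2, and R ~R = 495/16, so R^-1 = ~R / (495/16).
R v = -15/2 + 105/8*e12
Answer: -53/22*e1 - 34/11*e2


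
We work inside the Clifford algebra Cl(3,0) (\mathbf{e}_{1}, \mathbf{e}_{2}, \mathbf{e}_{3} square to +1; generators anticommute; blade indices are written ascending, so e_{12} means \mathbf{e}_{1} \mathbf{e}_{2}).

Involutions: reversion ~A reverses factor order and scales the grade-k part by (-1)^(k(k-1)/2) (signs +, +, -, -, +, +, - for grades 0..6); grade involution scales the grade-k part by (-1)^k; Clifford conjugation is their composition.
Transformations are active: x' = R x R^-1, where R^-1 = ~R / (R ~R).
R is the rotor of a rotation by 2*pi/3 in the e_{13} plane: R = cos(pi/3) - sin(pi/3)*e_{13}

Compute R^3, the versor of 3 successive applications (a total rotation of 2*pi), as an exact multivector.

Because a rotor carries half the rotation angle, composing 3 copies of this e_{13}-plane rotor multiplies the phase: 3*(pi/3) = \pi, hence R^3 = cos(\pi) - sin(\pi)*e_{13}.
cos(\pi) = -1 and sin(\pi) = 0, so R^3 = -1. The total rotation 2*pi is 1 full turn, so every vector returns to itself, yet the rotor is -1, on the OTHER sheet of the double cover (an odd number of 2*pi turns).
Answer: -1


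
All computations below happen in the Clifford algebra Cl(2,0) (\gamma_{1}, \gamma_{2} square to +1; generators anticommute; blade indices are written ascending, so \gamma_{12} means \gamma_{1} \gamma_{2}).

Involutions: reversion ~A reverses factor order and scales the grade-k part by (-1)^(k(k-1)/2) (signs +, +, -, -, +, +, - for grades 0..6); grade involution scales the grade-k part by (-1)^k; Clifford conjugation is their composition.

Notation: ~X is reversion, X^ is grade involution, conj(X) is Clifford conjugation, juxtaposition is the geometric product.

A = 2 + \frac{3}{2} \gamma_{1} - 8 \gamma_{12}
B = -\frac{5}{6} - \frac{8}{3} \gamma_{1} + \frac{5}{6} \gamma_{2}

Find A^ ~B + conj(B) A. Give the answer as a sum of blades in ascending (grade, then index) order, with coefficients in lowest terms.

first term: \frac{7}{3} - \frac{43}{4} \gamma_{1} - \frac{59}{3} \gamma_{2} + \frac{65}{12} \gamma_{12}
second term: \frac{7}{3} - \frac{31}{12} \gamma_{1} - 23 \gamma_{2} + \frac{95}{12} \gamma_{12}
Answer: \frac{14}{3} - \frac{40}{3} \gamma_{1} - \frac{128}{3} \gamma_{2} + \frac{40}{3} \gamma_{12}


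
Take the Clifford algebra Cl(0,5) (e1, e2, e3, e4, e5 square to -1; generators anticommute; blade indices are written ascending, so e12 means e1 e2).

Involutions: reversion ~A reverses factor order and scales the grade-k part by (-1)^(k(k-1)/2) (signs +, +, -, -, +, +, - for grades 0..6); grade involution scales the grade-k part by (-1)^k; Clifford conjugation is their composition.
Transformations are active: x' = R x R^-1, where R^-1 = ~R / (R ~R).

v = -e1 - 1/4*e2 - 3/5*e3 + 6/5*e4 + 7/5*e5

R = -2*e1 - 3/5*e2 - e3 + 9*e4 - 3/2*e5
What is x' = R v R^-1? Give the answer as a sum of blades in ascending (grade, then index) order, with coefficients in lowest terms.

~R = -2*e1 - 3/5*e2 - e3 + 9*e4 - 3/2*e5, and R ~R = -8861/100, so R^-1 = ~R / (-8861/100).
R v = -229/20 - 1/10*e12 + 1/5*e13 + 33/5*e14 - 43/10*e15 + 11/100*e23 + 153/100*e24 - 243/200*e25 + 21/5*e34 - 23/10*e35 + 72/5*e45
Answer: 4281/8861*e1 + 3365/35444*e2 + 15133/44305*e3 + 49884/44305*e4 - 79202/44305*e5


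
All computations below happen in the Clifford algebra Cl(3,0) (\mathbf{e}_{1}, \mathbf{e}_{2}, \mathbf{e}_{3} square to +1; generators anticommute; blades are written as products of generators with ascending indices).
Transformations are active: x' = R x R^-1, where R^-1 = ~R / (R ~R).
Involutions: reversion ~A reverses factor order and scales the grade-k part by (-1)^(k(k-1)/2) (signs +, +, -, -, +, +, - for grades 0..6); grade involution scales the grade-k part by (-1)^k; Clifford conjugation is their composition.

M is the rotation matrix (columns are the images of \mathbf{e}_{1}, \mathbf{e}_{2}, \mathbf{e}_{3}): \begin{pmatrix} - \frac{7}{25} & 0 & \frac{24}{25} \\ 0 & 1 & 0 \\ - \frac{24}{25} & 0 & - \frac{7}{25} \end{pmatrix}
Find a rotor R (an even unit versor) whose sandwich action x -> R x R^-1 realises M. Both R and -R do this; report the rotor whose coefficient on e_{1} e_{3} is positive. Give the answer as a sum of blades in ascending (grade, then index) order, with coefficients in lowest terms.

Method: write R = a + b12*e_{1} e_{2} + b13*e_{1} e_{3} + b23*e_{2} e_{3} with a^2 + b12^2 + b13^2 + b23^2 = 1 (so R^-1 = ~R). Expanding the columns R e_j ~R gives tr M = 4a^2 - 1 and, from the antisymmetric part, M21 - M12 = -4a*b12, M13 - M31 = 4a*b13, M32 - M23 = -4a*b23.
Here tr M = \frac{11}{25}, so a^2 = (1 + tr M)/4 = \frac{9}{25} and a = ±\frac{3}{5}. Taking a = \frac{3}{5}: M21 - M12 = 0, M13 - M31 = \frac{48}{25}, M32 - M23 = 0, giving b12 = 0, b13 = \frac{4}{5}, b23 = 0, i.e. R = \frac{3}{5} + \frac{4}{5} e_{1} e_{3}.
Its e_{1} e_{3} coefficient is already positive.
Answer: \frac{3}{5} + \frac{4}{5} e_{1} e_{3}. Note: both R and -R realise this M (trace \frac{11}{25}); the covering map identifies them, and the e_{1} e_{3}-coefficient sign is the tie-breaker.


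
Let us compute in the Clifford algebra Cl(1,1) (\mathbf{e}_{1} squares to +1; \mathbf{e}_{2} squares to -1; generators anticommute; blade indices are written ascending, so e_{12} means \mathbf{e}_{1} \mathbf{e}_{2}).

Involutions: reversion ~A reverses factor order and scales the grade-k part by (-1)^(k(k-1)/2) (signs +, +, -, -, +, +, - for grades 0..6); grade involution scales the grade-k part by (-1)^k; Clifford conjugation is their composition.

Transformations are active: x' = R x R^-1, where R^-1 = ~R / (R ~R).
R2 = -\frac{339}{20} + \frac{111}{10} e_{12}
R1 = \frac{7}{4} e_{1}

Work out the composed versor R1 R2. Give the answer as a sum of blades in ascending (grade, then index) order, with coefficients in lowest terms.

Distribute over the terms of R1 (each basis-blade product reordered to ascending indices, repeated generators contracted through their squares):
(\frac{7}{4} e_{1}) R2 = -\frac{2373}{80} e_{1} + \frac{777}{40} e_{2}
Answer: -\frac{2373}{80} e_{1} + \frac{777}{40} e_{2}
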